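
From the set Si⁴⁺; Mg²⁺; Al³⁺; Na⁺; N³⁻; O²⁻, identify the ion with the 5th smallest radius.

All of these have 10 electrons (isoelectronic). With the same electron cloud, the ion with the most protons pulls it in tightest. Nuclear charges: Si⁴⁺ (Z=14), Al³⁺ (Z=13), Mg²⁺ (Z=12), Na⁺ (Z=11), O²⁻ (Z=8), N³⁻ (Z=7). Highest Z is smallest.
Full ascending order: Si⁴⁺ < Al³⁺ < Mg²⁺ < Na⁺ < O²⁻ < N³⁻. Counting from the smallest, position 5 is O²⁻.

O²⁻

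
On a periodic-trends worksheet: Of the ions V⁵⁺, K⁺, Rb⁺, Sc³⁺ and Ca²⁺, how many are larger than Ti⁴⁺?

4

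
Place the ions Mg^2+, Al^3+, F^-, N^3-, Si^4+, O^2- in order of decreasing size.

All of these have 10 electrons (isoelectronic). With the same electron cloud, the ion with the most protons pulls it in tightest. Nuclear charges: Si^4+ (Z=14), Al^3+ (Z=13), Mg^2+ (Z=12), F^- (Z=9), O^2- (Z=8), N^3- (Z=7). Highest Z is smallest.

N^3- > O^2- > F^- > Mg^2+ > Al^3+ > Si^4+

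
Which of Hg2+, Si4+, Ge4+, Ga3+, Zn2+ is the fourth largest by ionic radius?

First list Z and electron count for each: Si4+ (Z=14, 10 e⁻), Ge4+ (Z=32, 28 e⁻), Ga3+ (Z=31, 28 e⁻), Zn2+ (Z=30, 28 e⁻), Hg2+ (Z=80, 78 e⁻). Si4+ < Ge4+ (same group, 1 shell fewer); Ge4+ < Ga3+ (isoelectronic, higher Z=32 is smaller); Ga3+ < Zn2+ (both 28 e⁻, Z=31>30); Zn2+ < Hg2+ (same group, period 4 vs 6).
That gives Si4+ < Ge4+ < Ga3+ < Zn2+ < Hg2+. From the largest end, number 4 is Ge4+.

Ge4+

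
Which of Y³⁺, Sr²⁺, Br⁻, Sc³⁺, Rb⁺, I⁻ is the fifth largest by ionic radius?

First list Z and electron count for each: Sc³⁺ (Z=21, 18 e⁻), Y³⁺ (Z=39, 36 e⁻), Sr²⁺ (Z=38, 36 e⁻), Rb⁺ (Z=37, 36 e⁻), Br⁻ (Z=35, 36 e⁻), I⁻ (Z=53, 54 e⁻). Sc³⁺ < Y³⁺ (same group, period 4 vs 5); Y³⁺ < Sr²⁺ (both 36 e⁻, Z=39>38); Sr²⁺ < Rb⁺ (isoelectronic, higher Z=38 is smaller); Rb⁺ < Br⁻ (both 36 e⁻, Z=37>35); Br⁻ < I⁻ (same group, 1 shell fewer).
Ordering: Sc³⁺ < Y³⁺ < Sr²⁺ < Rb⁺ < Br⁻ < I⁻. The fifth largest is Y³⁺.

Y³⁺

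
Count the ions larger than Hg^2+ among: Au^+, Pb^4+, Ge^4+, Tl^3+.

1

Ge^4+: 28 e⁻, Z=32, Pb^4+: 78 e⁻, Z=82, Tl^3+: 78 e⁻, Z=81, Hg^2+: 78 e⁻, Z=80, Au^+: 78 e⁻, Z=79. Ge^4+ < Pb^4+ (same group, 2 shells fewer); Pb^4+ < Tl^3+ (isoelectronic, higher Z=82 is smaller); Tl^3+ < Hg^2+ (both 78 e⁻, Z=81>80); Hg^2+ < Au^+ (both 78 e⁻, Z=80>79).
Ordering all of them (including Hg^2+) by radius gives Ge^4+ < Pb^4+ < Tl^3+ < Hg^2+ < Au^+. So 1 is larger.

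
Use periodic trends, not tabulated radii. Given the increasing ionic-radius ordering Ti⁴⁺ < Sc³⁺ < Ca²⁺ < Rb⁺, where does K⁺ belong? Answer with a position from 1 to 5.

4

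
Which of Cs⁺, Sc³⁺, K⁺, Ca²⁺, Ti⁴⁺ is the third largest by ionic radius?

Ti⁴⁺: 18 e⁻, Z=22, Sc³⁺: 18 e⁻, Z=21, Ca²⁺: 18 e⁻, Z=20, K⁺: 18 e⁻, Z=19, Cs⁺: 54 e⁻, Z=55. Ti⁴⁺ < Sc³⁺ (isoelectronic, higher Z=22 is smaller); Sc³⁺ < Ca²⁺ (isoelectronic, higher Z=21 is smaller); Ca²⁺ < K⁺ (both 18 e⁻, Z=20>19); K⁺ < Cs⁺ (same group, period 4 vs 6).
That gives Ti⁴⁺ < Sc³⁺ < Ca²⁺ < K⁺ < Cs⁺. From the largest end, number 3 is Ca²⁺.

Ca²⁺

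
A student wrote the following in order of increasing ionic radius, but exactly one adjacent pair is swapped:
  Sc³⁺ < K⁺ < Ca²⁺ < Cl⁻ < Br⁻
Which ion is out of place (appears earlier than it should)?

K⁺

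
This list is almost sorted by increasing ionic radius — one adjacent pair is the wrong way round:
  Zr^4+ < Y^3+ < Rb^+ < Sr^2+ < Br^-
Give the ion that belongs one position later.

Rb^+

Check each adjacent pair. Rb^+ and Sr^2+ are reversed: both have 36 electrons but Z(Sr)=38 > Z(Rb)=37, so Sr^2+ should be the smaller of the two. No other neighbouring pair contradicts the periodic trends, so Rb^+ is the ion listed too early.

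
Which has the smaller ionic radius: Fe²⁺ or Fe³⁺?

For a single element, ionic radius drops as positive charge rises — Fe³⁺ < Fe²⁺.

Fe³⁺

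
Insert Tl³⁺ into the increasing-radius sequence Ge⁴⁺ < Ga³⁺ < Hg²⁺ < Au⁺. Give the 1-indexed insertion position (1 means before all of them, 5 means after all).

Tabulating Z and e⁻: Ge⁴⁺ has 28 e⁻ (Z=32), Ga³⁺ has 28 e⁻ (Z=31), Tl³⁺ has 78 e⁻ (Z=81), Hg²⁺ has 78 e⁻ (Z=80), Au⁺ has 78 e⁻ (Z=79). Ge⁴⁺ < Ga³⁺ (both 28 e⁻, Z=32>31); Ga³⁺ < Tl³⁺ (same group, 2 shells fewer); Tl³⁺ < Hg²⁺ (both 78 e⁻, Z=81>80); Hg²⁺ < Au⁺ (isoelectronic, higher Z=80 is smaller).
Merged order: Ge⁴⁺ < Ga³⁺ < Tl³⁺ < Hg²⁺ < Au⁺ — Tl³⁺ is number 3.

3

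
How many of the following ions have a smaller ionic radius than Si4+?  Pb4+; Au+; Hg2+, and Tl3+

0

First list Z and electron count for each: Si4+: 10 e⁻, Z=14, Pb4+: 78 e⁻, Z=82, Tl3+: 78 e⁻, Z=81, Hg2+: 78 e⁻, Z=80, Au+: 78 e⁻, Z=79. Si4+ < Pb4+ (same group, period 3 vs 6); Pb4+ < Tl3+ (both 78 e⁻, Z=82>81); Tl3+ < Hg2+ (both 78 e⁻, Z=81>80); Hg2+ < Au+ (isoelectronic, higher Z=80 is smaller).
Placing each against Si4+: smaller — none; larger — Pb4+, Tl3+, Hg2+, Au+. That's 0.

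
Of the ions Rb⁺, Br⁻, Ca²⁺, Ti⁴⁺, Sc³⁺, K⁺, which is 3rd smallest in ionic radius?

First list Z and electron count for each: Ti⁴⁺ (Z=22, 18 e⁻), Sc³⁺ (Z=21, 18 e⁻), Ca²⁺ (Z=20, 18 e⁻), K⁺ (Z=19, 18 e⁻), Rb⁺ (Z=37, 36 e⁻), Br⁻ (Z=35, 36 e⁻). Ti⁴⁺ < Sc³⁺ (both 18 e⁻, Z=22>21); Sc³⁺ < Ca²⁺ (both 18 e⁻, Z=21>20); Ca²⁺ < K⁺ (isoelectronic, higher Z=20 is smaller); K⁺ < Rb⁺ (same group, period 4 vs 5); Rb⁺ < Br⁻ (both 36 e⁻, Z=37>35).
Full ascending order: Ti⁴⁺ < Sc³⁺ < Ca²⁺ < K⁺ < Rb⁺ < Br⁻. Counting from the smallest, position 3 is Ca²⁺.

Ca²⁺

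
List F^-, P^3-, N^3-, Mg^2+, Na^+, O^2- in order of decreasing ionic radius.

P^3- > N^3- > O^2- > F^- > Na^+ > Mg^2+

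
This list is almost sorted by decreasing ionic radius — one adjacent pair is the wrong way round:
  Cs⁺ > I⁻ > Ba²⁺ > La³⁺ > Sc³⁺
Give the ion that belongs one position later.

Cs⁺

The pair Cs⁺, I⁻ is the wrong way round — they are isoelectronic (54 e⁻) and Cs has more protons than I (55 vs 53), making Cs⁺ smaller. All other adjacent pairs agree with periodic trends, so Cs⁺ is the misplaced ion.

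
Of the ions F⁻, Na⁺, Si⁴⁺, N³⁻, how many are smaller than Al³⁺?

These species are isoelectronic with 10 electrons. The only difference is the number of protons: Si⁴⁺ (Z=14), Al³⁺ (Z=13), Na⁺ (Z=11), F⁻ (Z=9), N³⁻ (Z=7). The strongest nuclear pull (Si⁴⁺) gives the smallest ion.
Overall: Si⁴⁺ < Al³⁺ < Na⁺ < F⁻ < N³⁻. Al³⁺ has 1 below it and 3 above. So 1 is smaller.

1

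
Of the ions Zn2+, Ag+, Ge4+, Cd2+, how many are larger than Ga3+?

Ge4+: 28 e⁻, Z=32, Ga3+: 28 e⁻, Z=31, Zn2+: 28 e⁻, Z=30, Cd2+: 46 e⁻, Z=48, Ag+: 46 e⁻, Z=47. Ge4+ < Ga3+ (both 28 e⁻, Z=32>31); Ga3+ < Zn2+ (both 28 e⁻, Z=31>30); Zn2+ < Cd2+ (same group, period 4 vs 5); Cd2+ < Ag+ (isoelectronic, higher Z=48 is smaller).
Relative to Ga3+, the ions that are larger are Zn2+, Cd2+, Ag+. That's 3.

3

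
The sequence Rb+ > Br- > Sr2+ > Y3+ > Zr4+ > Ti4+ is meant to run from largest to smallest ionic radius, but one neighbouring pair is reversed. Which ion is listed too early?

Rb+

Compare adjacent ions: they are isoelectronic (36 e⁻) and Rb has more protons than Br (37 vs 35), making Rb+ smaller — yet in this decreasing list Rb+ sits before Br-. Nothing else is reversed, so Rb+ should move one place to the right.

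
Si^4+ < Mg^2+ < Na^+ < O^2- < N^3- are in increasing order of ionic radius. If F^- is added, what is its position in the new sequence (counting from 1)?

4

Each ion has 10 electrons. The ranking follows nuclear charge in reverse — greater Z gives a smaller radius. Si^4+ (Z=14), Mg^2+ (Z=12), Na^+ (Z=11), F^- (Z=9), O^2- (Z=8), N^3- (Z=7).
Merged order: Si^4+ < Mg^2+ < Na^+ < F^- < O^2- < N^3- — F^- is number 4.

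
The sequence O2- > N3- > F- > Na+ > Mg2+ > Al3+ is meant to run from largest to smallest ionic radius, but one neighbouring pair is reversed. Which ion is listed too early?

O2-

Compare adjacent ions: both have 10 electrons but Z(O)=8 > Z(N)=7, so O2- should be the smaller of the two — yet in this decreasing list O2- sits before N3-. Nothing else is reversed, so O2- should move one place to the right.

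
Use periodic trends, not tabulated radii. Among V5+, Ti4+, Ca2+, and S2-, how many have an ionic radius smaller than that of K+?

These species are isoelectronic with 18 electrons. The only difference is the number of protons: V5+ (Z=23), Ti4+ (Z=22), Ca2+ (Z=20), K+ (Z=19), S2- (Z=16). The strongest nuclear pull (V5+) gives the smallest ion.
Placing each against K+: smaller — V5+, Ti4+, Ca2+; larger — S2-. Count: 3.

3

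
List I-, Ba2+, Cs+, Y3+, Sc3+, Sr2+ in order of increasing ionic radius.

Sc3+ < Y3+ < Sr2+ < Ba2+ < Cs+ < I-

Sc3+ has 18 e⁻ (Z=21), Y3+ has 36 e⁻ (Z=39), Sr2+ has 36 e⁻ (Z=38), Ba2+ has 54 e⁻ (Z=56), Cs+ has 54 e⁻ (Z=55), I- has 54 e⁻ (Z=53). Sc3+ < Y3+ (same group, 1 shell fewer); Y3+ < Sr2+ (both 36 e⁻, Z=39>38); Sr2+ < Ba2+ (same group, period 5 vs 6); Ba2+ < Cs+ (both 54 e⁻, Z=56>55); Cs+ < I- (both 54 e⁻, Z=55>53).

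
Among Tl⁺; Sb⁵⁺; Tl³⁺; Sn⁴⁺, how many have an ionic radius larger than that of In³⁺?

2

Tabulating Z and e⁻: Sb⁵⁺: 46 e⁻, Z=51, Sn⁴⁺: 46 e⁻, Z=50, In³⁺: 46 e⁻, Z=49, Tl³⁺: 78 e⁻, Z=81, Tl⁺: 80 e⁻, Z=81. Sb⁵⁺ < Sn⁴⁺ (isoelectronic, higher Z=51 is smaller); Sn⁴⁺ < In³⁺ (both 46 e⁻, Z=50>49); In³⁺ < Tl³⁺ (same group, 1 shell fewer); Tl³⁺ < Tl⁺ (same element, +3 vs +1).
Relative to In³⁺, the ions that are larger are Tl³⁺, Tl⁺. Count: 2.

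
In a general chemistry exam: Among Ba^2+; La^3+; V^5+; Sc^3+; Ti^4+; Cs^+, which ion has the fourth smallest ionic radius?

V^5+ (Z=23, 18 e⁻), Ti^4+ (Z=22, 18 e⁻), Sc^3+ (Z=21, 18 e⁻), La^3+ (Z=57, 54 e⁻), Ba^2+ (Z=56, 54 e⁻), Cs^+ (Z=55, 54 e⁻). V^5+ < Ti^4+ (both 18 e⁻, Z=23>22); Ti^4+ < Sc^3+ (isoelectronic, higher Z=22 is smaller); Sc^3+ < La^3+ (same group, period 4 vs 6); La^3+ < Ba^2+ (isoelectronic, higher Z=57 is smaller); Ba^2+ < Cs^+ (both 54 e⁻, Z=56>55).
That gives V^5+ < Ti^4+ < Sc^3+ < La^3+ < Ba^2+ < Cs^+. From the smallest end, number 4 is La^3+.

La^3+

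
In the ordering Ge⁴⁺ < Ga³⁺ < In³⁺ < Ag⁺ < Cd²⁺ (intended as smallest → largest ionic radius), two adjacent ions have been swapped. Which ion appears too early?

Ag⁺

Compare adjacent ions: both have 46 electrons but Z(Cd)=48 > Z(Ag)=47, so Cd²⁺ should be the smaller of the two — yet in this increasing list Ag⁺ sits before Cd²⁺. Nothing else is reversed, so Ag⁺ should move one place to the right.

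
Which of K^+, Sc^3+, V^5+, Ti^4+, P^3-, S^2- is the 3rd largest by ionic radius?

These species are isoelectronic with 18 electrons. The only difference is the number of protons: V^5+ (Z=23), Ti^4+ (Z=22), Sc^3+ (Z=21), K^+ (Z=19), S^2- (Z=16), P^3- (Z=15). The strongest nuclear pull (V^5+) gives the smallest ion.
So the order is V^5+ < Ti^4+ < Sc^3+ < K^+ < S^2- < P^3-; the 3rd-largest ion is K^+.

K^+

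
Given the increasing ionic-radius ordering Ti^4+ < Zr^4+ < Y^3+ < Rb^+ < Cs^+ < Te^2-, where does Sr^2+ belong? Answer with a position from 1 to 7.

Tabulating Z and e⁻: Ti^4+: 18 e⁻, Z=22, Zr^4+: 36 e⁻, Z=40, Y^3+: 36 e⁻, Z=39, Sr^2+: 36 e⁻, Z=38, Rb^+: 36 e⁻, Z=37, Cs^+: 54 e⁻, Z=55, Te^2-: 54 e⁻, Z=52. Ti^4+ < Zr^4+ (same group, period 4 vs 5); Zr^4+ < Y^3+ (isoelectronic, higher Z=40 is smaller); Y^3+ < Sr^2+ (isoelectronic, higher Z=39 is smaller); Sr^2+ < Rb^+ (both 36 e⁻, Z=38>37); Rb^+ < Cs^+ (same group, 1 shell fewer); Cs^+ < Te^2- (isoelectronic, higher Z=55 is smaller).
With Sr^2+ included the full order is Ti^4+ < Zr^4+ < Y^3+ < Sr^2+ < Rb^+ < Cs^+ < Te^2-, so it takes position 4.

4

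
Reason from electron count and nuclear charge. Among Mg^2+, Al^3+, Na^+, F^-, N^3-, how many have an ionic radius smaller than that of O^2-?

Each ion has 10 electrons. The ranking follows nuclear charge in reverse — greater Z gives a smaller radius. Al^3+ (Z=13), Mg^2+ (Z=12), Na^+ (Z=11), F^- (Z=9), O^2- (Z=8), N^3- (Z=7).
Relative to O^2-, the ions that are smaller are Al^3+, Mg^2+, Na^+, F^-. Count: 4.

4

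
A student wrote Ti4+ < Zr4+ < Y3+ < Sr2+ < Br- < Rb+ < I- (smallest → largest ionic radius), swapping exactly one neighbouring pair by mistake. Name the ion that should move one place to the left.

Compare adjacent ions: they are isoelectronic (36 e⁻) and Rb has more protons than Br (37 vs 35), making Rb+ smaller — yet in this increasing list Br- sits before Rb+. Nothing else is reversed, so Rb+ should move one place to the left.

Rb+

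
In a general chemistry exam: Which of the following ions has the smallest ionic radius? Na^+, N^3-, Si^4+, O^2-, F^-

Si^4+

Each ion has 10 electrons. The ranking follows nuclear charge in reverse — greater Z gives a smaller radius. Si^4+ (Z=14), Na^+ (Z=11), F^- (Z=9), O^2- (Z=8), N^3- (Z=7).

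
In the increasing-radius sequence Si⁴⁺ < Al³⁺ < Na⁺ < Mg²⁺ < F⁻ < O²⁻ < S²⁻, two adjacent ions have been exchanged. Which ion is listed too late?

The pair Na⁺, Mg²⁺ is the wrong way round — Mg²⁺ and Na⁺ share 10 electrons; the higher nuclear charge on Mg (Z=12) contracts it more, so Mg²⁺ < Na⁺. All other adjacent pairs agree with periodic trends, so Mg²⁺ is the misplaced ion.

Mg²⁺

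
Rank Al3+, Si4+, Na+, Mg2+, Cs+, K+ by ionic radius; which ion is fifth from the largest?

Al3+

Tabulating Z and e⁻: Si4+ (Z=14, 10 e⁻), Al3+ (Z=13, 10 e⁻), Mg2+ (Z=12, 10 e⁻), Na+ (Z=11, 10 e⁻), K+ (Z=19, 18 e⁻), Cs+ (Z=55, 54 e⁻). Si4+ < Al3+ (isoelectronic, higher Z=14 is smaller); Al3+ < Mg2+ (isoelectronic, higher Z=13 is smaller); Mg2+ < Na+ (isoelectronic, higher Z=12 is smaller); Na+ < K+ (same group, 1 shell fewer); K+ < Cs+ (same group, period 4 vs 6).
Ordering: Si4+ < Al3+ < Mg2+ < Na+ < K+ < Cs+. The fifth largest is Al3+.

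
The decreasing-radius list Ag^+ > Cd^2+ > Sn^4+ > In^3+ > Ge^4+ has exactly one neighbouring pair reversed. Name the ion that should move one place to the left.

In^3+

Compare adjacent ions: both have 46 electrons but Z(Sn)=50 > Z(In)=49, so Sn^4+ should be the smaller of the two — yet in this decreasing list Sn^4+ sits before In^3+. Nothing else is reversed, so In^3+ should move one place to the left.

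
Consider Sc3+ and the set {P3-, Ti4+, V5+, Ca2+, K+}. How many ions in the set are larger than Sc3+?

3

Isoelectronic series (18 e⁻ each). Size is set by nuclear charge: more protons means a smaller ion. V5+ (Z=23), Ti4+ (Z=22), Sc3+ (Z=21), Ca2+ (Z=20), K+ (Z=19), P3- (Z=15).
Ordering all of them (including Sc3+) by radius gives V5+ < Ti4+ < Sc3+ < Ca2+ < K+ < P3-. Count: 3.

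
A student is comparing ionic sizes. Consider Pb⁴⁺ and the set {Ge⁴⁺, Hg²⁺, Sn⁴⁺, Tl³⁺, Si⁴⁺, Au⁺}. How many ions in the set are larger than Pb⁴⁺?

3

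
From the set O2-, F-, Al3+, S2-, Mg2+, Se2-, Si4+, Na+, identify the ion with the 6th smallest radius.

Work out protons and electrons: Si4+: 10 e⁻, Z=14, Al3+: 10 e⁻, Z=13, Mg2+: 10 e⁻, Z=12, Na+: 10 e⁻, Z=11, F-: 10 e⁻, Z=9, O2-: 10 e⁻, Z=8, S2-: 18 e⁻, Z=16, Se2-: 36 e⁻, Z=34. Si4+ < Al3+ (isoelectronic, higher Z=14 is smaller); Al3+ < Mg2+ (isoelectronic, higher Z=13 is smaller); Mg2+ < Na+ (both 10 e⁻, Z=12>11); Na+ < F- (both 10 e⁻, Z=11>9); F- < O2- (both 10 e⁻, Z=9>8); O2- < S2- (same group, period 2 vs 3); S2- < Se2- (same group, 1 shell fewer).
So the order is Si4+ < Al3+ < Mg2+ < Na+ < F- < O2- < S2- < Se2-; the 6th-smallest ion is O2-.

O2-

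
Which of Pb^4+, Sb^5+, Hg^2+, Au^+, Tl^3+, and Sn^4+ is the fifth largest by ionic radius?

Sn^4+

Sb^5+ has 46 e⁻ (Z=51), Sn^4+ has 46 e⁻ (Z=50), Pb^4+ has 78 e⁻ (Z=82), Tl^3+ has 78 e⁻ (Z=81), Hg^2+ has 78 e⁻ (Z=80), Au^+ has 78 e⁻ (Z=79). Sb^5+ < Sn^4+ (both 46 e⁻, Z=51>50); Sn^4+ < Pb^4+ (same group, 1 shell fewer); Pb^4+ < Tl^3+ (isoelectronic, higher Z=82 is smaller); Tl^3+ < Hg^2+ (both 78 e⁻, Z=81>80); Hg^2+ < Au^+ (both 78 e⁻, Z=80>79).
That gives Sb^5+ < Sn^4+ < Pb^4+ < Tl^3+ < Hg^2+ < Au^+. From the largest end, number 5 is Sn^4+.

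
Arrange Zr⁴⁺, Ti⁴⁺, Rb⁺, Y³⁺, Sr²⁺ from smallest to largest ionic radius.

Ti⁴⁺ has 18 e⁻ (Z=22), Zr⁴⁺ has 36 e⁻ (Z=40), Y³⁺ has 36 e⁻ (Z=39), Sr²⁺ has 36 e⁻ (Z=38), Rb⁺ has 36 e⁻ (Z=37). Ti⁴⁺ < Zr⁴⁺ (same group, 1 shell fewer); Zr⁴⁺ < Y³⁺ (both 36 e⁻, Z=40>39); Y³⁺ < Sr²⁺ (isoelectronic, higher Z=39 is smaller); Sr²⁺ < Rb⁺ (both 36 e⁻, Z=38>37).

Ti⁴⁺ < Zr⁴⁺ < Y³⁺ < Sr²⁺ < Rb⁺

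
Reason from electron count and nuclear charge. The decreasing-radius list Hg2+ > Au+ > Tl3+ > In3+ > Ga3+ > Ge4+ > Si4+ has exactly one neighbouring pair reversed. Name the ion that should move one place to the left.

Au+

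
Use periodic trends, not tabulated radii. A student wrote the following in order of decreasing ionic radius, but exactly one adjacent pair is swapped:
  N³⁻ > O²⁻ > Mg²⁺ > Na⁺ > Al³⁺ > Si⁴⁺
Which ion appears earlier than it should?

Scanning neighbour by neighbour, only Mg²⁺/Na⁺ violates a trend: Mg²⁺ and Na⁺ share 10 electrons; the higher nuclear charge on Mg (Z=12) contracts it more, so Mg²⁺ < Na⁺. That makes Mg²⁺ the one sitting a position early relative to where it belongs.

Mg²⁺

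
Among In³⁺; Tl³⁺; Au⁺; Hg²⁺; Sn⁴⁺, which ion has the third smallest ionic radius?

Tl³⁺

First list Z and electron count for each: Sn⁴⁺ has 46 e⁻ (Z=50), In³⁺ has 46 e⁻ (Z=49), Tl³⁺ has 78 e⁻ (Z=81), Hg²⁺ has 78 e⁻ (Z=80), Au⁺ has 78 e⁻ (Z=79). Sn⁴⁺ < In³⁺ (both 46 e⁻, Z=50>49); In³⁺ < Tl³⁺ (same group, 1 shell fewer); Tl³⁺ < Hg²⁺ (isoelectronic, higher Z=81 is smaller); Hg²⁺ < Au⁺ (isoelectronic, higher Z=80 is smaller).
So the order is Sn⁴⁺ < In³⁺ < Tl³⁺ < Hg²⁺ < Au⁺; the 3rd-smallest ion is Tl³⁺.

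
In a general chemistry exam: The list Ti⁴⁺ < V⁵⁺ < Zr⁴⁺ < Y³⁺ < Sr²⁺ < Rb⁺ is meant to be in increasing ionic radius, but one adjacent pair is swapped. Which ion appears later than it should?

V⁵⁺

Scanning neighbour by neighbour, only Ti⁴⁺/V⁵⁺ violates a trend: V⁵⁺ and Ti⁴⁺ share 18 electrons; the higher nuclear charge on V (Z=23) contracts it more, so V⁵⁺ < Ti⁴⁺. That makes V⁵⁺ the one sitting a position late relative to where it belongs.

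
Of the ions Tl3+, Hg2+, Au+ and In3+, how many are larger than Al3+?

Electron counts and nuclear charges: Al3+ has 10 e⁻ (Z=13), In3+ has 46 e⁻ (Z=49), Tl3+ has 78 e⁻ (Z=81), Hg2+ has 78 e⁻ (Z=80), Au+ has 78 e⁻ (Z=79). Al3+ < In3+ (same group, 2 shells fewer); In3+ < Tl3+ (same group, period 5 vs 6); Tl3+ < Hg2+ (both 78 e⁻, Z=81>80); Hg2+ < Au+ (both 78 e⁻, Z=80>79).
Overall: Al3+ < In3+ < Tl3+ < Hg2+ < Au+. Al3+ has 0 below it and 4 above. That's 4.

4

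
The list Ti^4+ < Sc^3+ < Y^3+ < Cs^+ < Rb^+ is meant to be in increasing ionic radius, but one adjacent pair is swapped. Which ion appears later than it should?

Scanning neighbour by neighbour, only Cs^+/Rb^+ violates a trend: both in group 1 with the same charge; Rb^+ (period 5) has the smaller radius. That makes Rb^+ the one sitting a position late relative to where it belongs.

Rb^+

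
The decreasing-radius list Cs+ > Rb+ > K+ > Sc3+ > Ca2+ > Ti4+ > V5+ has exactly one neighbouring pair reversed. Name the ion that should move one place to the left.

The pair Sc3+, Ca2+ is the wrong way round — both have 18 electrons but Z(Sc)=21 > Z(Ca)=20, so Sc3+ should be the smaller of the two. All other adjacent pairs agree with periodic trends, so Ca2+ is the misplaced ion.

Ca2+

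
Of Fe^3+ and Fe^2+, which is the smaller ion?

Fe^3+

These are all Fe ions. Removing more electrons (higher positive charge) pulls the remaining electrons in closer, so Fe^3+ is smallest and Fe^2+ is largest.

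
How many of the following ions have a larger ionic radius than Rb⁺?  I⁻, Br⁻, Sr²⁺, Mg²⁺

Work out protons and electrons: Mg²⁺: 10 e⁻, Z=12, Sr²⁺: 36 e⁻, Z=38, Rb⁺: 36 e⁻, Z=37, Br⁻: 36 e⁻, Z=35, I⁻: 54 e⁻, Z=53. Mg²⁺ < Sr²⁺ (same group, 2 shells fewer); Sr²⁺ < Rb⁺ (both 36 e⁻, Z=38>37); Rb⁺ < Br⁻ (isoelectronic, higher Z=37 is smaller); Br⁻ < I⁻ (same group, period 4 vs 5).
Overall: Mg²⁺ < Sr²⁺ < Rb⁺ < Br⁻ < I⁻. Rb⁺ has 2 below it and 2 above. Count: 2.

2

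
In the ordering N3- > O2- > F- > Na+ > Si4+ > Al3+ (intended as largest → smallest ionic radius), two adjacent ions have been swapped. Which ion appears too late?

Al3+

Check each adjacent pair. Si4+ and Al3+ are reversed: they are isoelectronic (10 e⁻) and Si has more protons than Al (14 vs 13), making Si4+ smaller. No other neighbouring pair contradicts the periodic trends, so Al3+ is the ion listed too late.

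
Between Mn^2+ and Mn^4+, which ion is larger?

Mn^2+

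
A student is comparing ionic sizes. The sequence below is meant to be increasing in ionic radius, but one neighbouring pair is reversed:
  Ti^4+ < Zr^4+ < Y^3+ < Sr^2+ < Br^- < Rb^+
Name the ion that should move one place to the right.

Br^-

Check each adjacent pair. Br^- and Rb^+ are reversed: Rb^+ and Br^- share 36 electrons; the higher nuclear charge on Rb (Z=37) contracts it more, so Rb^+ < Br^-. No other neighbouring pair contradicts the periodic trends, so Br^- is the ion listed too early.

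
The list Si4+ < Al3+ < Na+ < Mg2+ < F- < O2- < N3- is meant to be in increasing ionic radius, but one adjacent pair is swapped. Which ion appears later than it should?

The pair Na+, Mg2+ is the wrong way round — they are isoelectronic (10 e⁻) and Mg has more protons than Na (12 vs 11), making Mg2+ smaller. All other adjacent pairs agree with periodic trends, so Mg2+ is the misplaced ion.

Mg2+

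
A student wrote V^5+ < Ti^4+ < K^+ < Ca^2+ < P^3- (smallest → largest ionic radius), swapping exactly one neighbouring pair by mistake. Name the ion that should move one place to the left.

The pair K^+, Ca^2+ is the wrong way round — Ca^2+ and K^+ share 18 electrons; the higher nuclear charge on Ca (Z=20) contracts it more, so Ca^2+ < K^+. All other adjacent pairs agree with periodic trends, so Ca^2+ is the misplaced ion.

Ca^2+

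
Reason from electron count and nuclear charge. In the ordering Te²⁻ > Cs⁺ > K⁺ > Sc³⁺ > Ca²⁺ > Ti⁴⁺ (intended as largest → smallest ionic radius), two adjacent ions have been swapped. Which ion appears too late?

Ca²⁺

The pair Sc³⁺, Ca²⁺ is the wrong way round — Sc³⁺ and Ca²⁺ share 18 electrons; the higher nuclear charge on Sc (Z=21) contracts it more, so Sc³⁺ < Ca²⁺. All other adjacent pairs agree with periodic trends, so Ca²⁺ is the misplaced ion.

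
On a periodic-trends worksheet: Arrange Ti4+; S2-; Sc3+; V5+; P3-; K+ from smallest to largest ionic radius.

V5+ < Ti4+ < Sc3+ < K+ < S2- < P3-

All of these have 18 electrons (isoelectronic). With the same electron cloud, the ion with the most protons pulls it in tightest. Nuclear charges: V5+ (Z=23), Ti4+ (Z=22), Sc3+ (Z=21), K+ (Z=19), S2- (Z=16), P3- (Z=15). Highest Z is smallest.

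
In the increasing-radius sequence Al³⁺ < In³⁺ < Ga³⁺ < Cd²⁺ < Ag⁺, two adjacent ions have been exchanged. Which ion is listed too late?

Check each adjacent pair. In³⁺ and Ga³⁺ are reversed: same group and charge — period 4 sits above period 5, so Ga³⁺ is smaller. No other neighbouring pair contradicts the periodic trends, so Ga³⁺ is the ion listed too late.

Ga³⁺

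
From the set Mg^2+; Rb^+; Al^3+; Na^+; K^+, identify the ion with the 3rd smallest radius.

First list Z and electron count for each: Al^3+ has 10 e⁻ (Z=13), Mg^2+ has 10 e⁻ (Z=12), Na^+ has 10 e⁻ (Z=11), K^+ has 18 e⁻ (Z=19), Rb^+ has 36 e⁻ (Z=37). Al^3+ < Mg^2+ (both 10 e⁻, Z=13>12); Mg^2+ < Na^+ (both 10 e⁻, Z=12>11); Na^+ < K^+ (same group, period 3 vs 4); K^+ < Rb^+ (same group, 1 shell fewer).
That gives Al^3+ < Mg^2+ < Na^+ < K^+ < Rb^+. From the smallest end, number 3 is Na^+.

Na^+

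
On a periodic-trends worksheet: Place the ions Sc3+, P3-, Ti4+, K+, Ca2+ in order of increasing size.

Each ion has 18 electrons. The ranking follows nuclear charge in reverse — greater Z gives a smaller radius. Ti4+ (Z=22), Sc3+ (Z=21), Ca2+ (Z=20), K+ (Z=19), P3- (Z=15).

Ti4+ < Sc3+ < Ca2+ < K+ < P3-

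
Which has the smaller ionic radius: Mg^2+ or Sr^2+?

All are in the same group with charge +2. Radius grows down the group as n (the outermost shell) increases.

Mg^2+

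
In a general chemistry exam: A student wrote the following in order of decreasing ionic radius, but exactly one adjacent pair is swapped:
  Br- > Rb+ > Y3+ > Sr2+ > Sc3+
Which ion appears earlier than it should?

Y3+

Check each adjacent pair. Y3+ and Sr2+ are reversed: both have 36 electrons but Z(Y)=39 > Z(Sr)=38, so Y3+ should be the smaller of the two. No other neighbouring pair contradicts the periodic trends, so Y3+ is the ion listed too early.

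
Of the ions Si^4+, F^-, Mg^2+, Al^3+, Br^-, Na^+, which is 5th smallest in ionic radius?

F^-

Si^4+: 10 e⁻, Z=14, Al^3+: 10 e⁻, Z=13, Mg^2+: 10 e⁻, Z=12, Na^+: 10 e⁻, Z=11, F^-: 10 e⁻, Z=9, Br^-: 36 e⁻, Z=35. Si^4+ < Al^3+ (both 10 e⁻, Z=14>13); Al^3+ < Mg^2+ (isoelectronic, higher Z=13 is smaller); Mg^2+ < Na^+ (isoelectronic, higher Z=12 is smaller); Na^+ < F^- (isoelectronic, higher Z=11 is smaller); F^- < Br^- (same group, period 2 vs 4).
That gives Si^4+ < Al^3+ < Mg^2+ < Na^+ < F^- < Br^-. From the smallest end, number 5 is F^-.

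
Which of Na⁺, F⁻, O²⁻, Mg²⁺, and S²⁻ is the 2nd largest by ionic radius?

O²⁻

Work out protons and electrons: Mg²⁺ (Z=12, 10 e⁻), Na⁺ (Z=11, 10 e⁻), F⁻ (Z=9, 10 e⁻), O²⁻ (Z=8, 10 e⁻), S²⁻ (Z=16, 18 e⁻). Mg²⁺ < Na⁺ (both 10 e⁻, Z=12>11); Na⁺ < F⁻ (both 10 e⁻, Z=11>9); F⁻ < O²⁻ (isoelectronic, higher Z=9 is smaller); O²⁻ < S²⁻ (same group, period 2 vs 3).
So the order is Mg²⁺ < Na⁺ < F⁻ < O²⁻ < S²⁻; the 2nd-largest ion is O²⁻.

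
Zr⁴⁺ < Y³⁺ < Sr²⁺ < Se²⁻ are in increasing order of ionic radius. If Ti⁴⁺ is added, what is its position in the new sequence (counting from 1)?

1

Ti⁴⁺ has 18 e⁻ (Z=22), Zr⁴⁺ has 36 e⁻ (Z=40), Y³⁺ has 36 e⁻ (Z=39), Sr²⁺ has 36 e⁻ (Z=38), Se²⁻ has 36 e⁻ (Z=34). Ti⁴⁺ < Zr⁴⁺ (same group, 1 shell fewer); Zr⁴⁺ < Y³⁺ (isoelectronic, higher Z=40 is smaller); Y³⁺ < Sr²⁺ (isoelectronic, higher Z=39 is smaller); Sr²⁺ < Se²⁻ (both 36 e⁻, Z=38>34).
With Ti⁴⁺ included the full order is Ti⁴⁺ < Zr⁴⁺ < Y³⁺ < Sr²⁺ < Se²⁻, so it takes position 1.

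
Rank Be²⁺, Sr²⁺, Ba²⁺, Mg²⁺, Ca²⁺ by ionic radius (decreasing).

Ba²⁺ > Sr²⁺ > Ca²⁺ > Mg²⁺ > Be²⁺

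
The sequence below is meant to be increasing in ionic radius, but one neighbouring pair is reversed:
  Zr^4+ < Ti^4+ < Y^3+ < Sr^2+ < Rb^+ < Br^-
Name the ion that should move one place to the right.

Zr^4+

Compare adjacent ions: Ti^4+ and Zr^4+ are in one column with the same charge; the lighter period-4 ion has one fewer shell and is smaller — yet in this increasing list Zr^4+ sits before Ti^4+. Nothing else is reversed, so Zr^4+ should move one place to the right.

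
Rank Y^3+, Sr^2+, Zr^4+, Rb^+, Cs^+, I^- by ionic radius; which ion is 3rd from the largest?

Rb^+

Zr^4+ (Z=40, 36 e⁻), Y^3+ (Z=39, 36 e⁻), Sr^2+ (Z=38, 36 e⁻), Rb^+ (Z=37, 36 e⁻), Cs^+ (Z=55, 54 e⁻), I^- (Z=53, 54 e⁻). Zr^4+ < Y^3+ (isoelectronic, higher Z=40 is smaller); Y^3+ < Sr^2+ (both 36 e⁻, Z=39>38); Sr^2+ < Rb^+ (isoelectronic, higher Z=38 is smaller); Rb^+ < Cs^+ (same group, period 5 vs 6); Cs^+ < I^- (both 54 e⁻, Z=55>53).
Ordering: Zr^4+ < Y^3+ < Sr^2+ < Rb^+ < Cs^+ < I^-. The 3rd largest is Rb^+.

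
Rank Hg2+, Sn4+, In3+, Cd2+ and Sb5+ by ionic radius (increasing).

Sb5+ < Sn4+ < In3+ < Cd2+ < Hg2+

Electron counts and nuclear charges: Sb5+ has 46 e⁻ (Z=51), Sn4+ has 46 e⁻ (Z=50), In3+ has 46 e⁻ (Z=49), Cd2+ has 46 e⁻ (Z=48), Hg2+ has 78 e⁻ (Z=80). Sb5+ < Sn4+ (isoelectronic, higher Z=51 is smaller); Sn4+ < In3+ (both 46 e⁻, Z=50>49); In3+ < Cd2+ (isoelectronic, higher Z=49 is smaller); Cd2+ < Hg2+ (same group, 1 shell fewer).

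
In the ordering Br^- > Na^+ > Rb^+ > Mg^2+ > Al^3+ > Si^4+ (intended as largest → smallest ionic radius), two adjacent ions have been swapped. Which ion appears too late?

Rb^+

Compare adjacent ions: same group and charge — period 3 sits above period 5, so Na^+ is smaller — yet in this decreasing list Na^+ sits before Rb^+. Nothing else is reversed, so Rb^+ should move one place to the left.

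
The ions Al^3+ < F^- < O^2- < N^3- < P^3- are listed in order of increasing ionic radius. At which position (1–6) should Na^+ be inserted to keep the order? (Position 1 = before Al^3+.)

Work out protons and electrons: Al^3+ has 10 e⁻ (Z=13), Na^+ has 10 e⁻ (Z=11), F^- has 10 e⁻ (Z=9), O^2- has 10 e⁻ (Z=8), N^3- has 10 e⁻ (Z=7), P^3- has 18 e⁻ (Z=15). Al^3+ < Na^+ (isoelectronic, higher Z=13 is smaller); Na^+ < F^- (isoelectronic, higher Z=11 is smaller); F^- < O^2- (both 10 e⁻, Z=9>8); O^2- < N^3- (isoelectronic, higher Z=8 is smaller); N^3- < P^3- (same group, period 2 vs 3).
With Na^+ included the full order is Al^3+ < Na^+ < F^- < O^2- < N^3- < P^3-, so it takes position 2.

2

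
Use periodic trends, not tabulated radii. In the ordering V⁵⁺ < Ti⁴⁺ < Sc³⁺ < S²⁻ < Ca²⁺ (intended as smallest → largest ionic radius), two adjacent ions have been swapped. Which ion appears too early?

The pair S²⁻, Ca²⁺ is the wrong way round — they are isoelectronic (18 e⁻) and Ca has more protons than S (20 vs 16), making Ca²⁺ smaller. All other adjacent pairs agree with periodic trends, so S²⁻ is the misplaced ion.

S²⁻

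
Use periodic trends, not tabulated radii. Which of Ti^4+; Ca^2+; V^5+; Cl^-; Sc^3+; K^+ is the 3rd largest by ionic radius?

Isoelectronic series (18 e⁻ each). Size is set by nuclear charge: more protons means a smaller ion. V^5+ (Z=23), Ti^4+ (Z=22), Sc^3+ (Z=21), Ca^2+ (Z=20), K^+ (Z=19), Cl^- (Z=17).
Ordering: V^5+ < Ti^4+ < Sc^3+ < Ca^2+ < K^+ < Cl^-. The 3rd largest is Ca^2+.

Ca^2+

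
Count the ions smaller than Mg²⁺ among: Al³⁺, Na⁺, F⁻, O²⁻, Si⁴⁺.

Each ion has 10 electrons. The ranking follows nuclear charge in reverse — greater Z gives a smaller radius. Si⁴⁺ (Z=14), Al³⁺ (Z=13), Mg²⁺ (Z=12), Na⁺ (Z=11), F⁻ (Z=9), O²⁻ (Z=8).
Placing each against Mg²⁺: smaller — Si⁴⁺, Al³⁺; larger — Na⁺, F⁻, O²⁻. That's 2.

2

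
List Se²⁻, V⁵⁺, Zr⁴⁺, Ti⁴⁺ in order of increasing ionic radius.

Tabulating Z and e⁻: V⁵⁺ has 18 e⁻ (Z=23), Ti⁴⁺ has 18 e⁻ (Z=22), Zr⁴⁺ has 36 e⁻ (Z=40), Se²⁻ has 36 e⁻ (Z=34). V⁵⁺ < Ti⁴⁺ (isoelectronic, higher Z=23 is smaller); Ti⁴⁺ < Zr⁴⁺ (same group, period 4 vs 5); Zr⁴⁺ < Se²⁻ (both 36 e⁻, Z=40>34).

V⁵⁺ < Ti⁴⁺ < Zr⁴⁺ < Se²⁻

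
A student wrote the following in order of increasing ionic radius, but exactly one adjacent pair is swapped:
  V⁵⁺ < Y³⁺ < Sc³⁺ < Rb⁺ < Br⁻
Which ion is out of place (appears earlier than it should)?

Compare adjacent ions: same group and charge — period 4 sits above period 5, so Sc³⁺ is smaller — yet in this increasing list Y³⁺ sits before Sc³⁺. Nothing else is reversed, so Y³⁺ should move one place to the right.

Y³⁺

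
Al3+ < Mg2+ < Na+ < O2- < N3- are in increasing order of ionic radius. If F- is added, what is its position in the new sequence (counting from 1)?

Each ion has 10 electrons. The ranking follows nuclear charge in reverse — greater Z gives a smaller radius. Al3+ (Z=13), Mg2+ (Z=12), Na+ (Z=11), F- (Z=9), O2- (Z=8), N3- (Z=7).
With F- included the full order is Al3+ < Mg2+ < Na+ < F- < O2- < N3-, so it takes position 4.

4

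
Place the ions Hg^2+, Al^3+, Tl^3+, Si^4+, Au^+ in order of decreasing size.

Au^+ > Hg^2+ > Tl^3+ > Al^3+ > Si^4+

Si^4+ (Z=14, 10 e⁻), Al^3+ (Z=13, 10 e⁻), Tl^3+ (Z=81, 78 e⁻), Hg^2+ (Z=80, 78 e⁻), Au^+ (Z=79, 78 e⁻). Si^4+ < Al^3+ (isoelectronic, higher Z=14 is smaller); Al^3+ < Tl^3+ (same group, period 3 vs 6); Tl^3+ < Hg^2+ (isoelectronic, higher Z=81 is smaller); Hg^2+ < Au^+ (isoelectronic, higher Z=80 is smaller).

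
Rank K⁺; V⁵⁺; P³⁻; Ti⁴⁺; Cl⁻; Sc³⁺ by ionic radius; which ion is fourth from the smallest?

Each ion has 18 electrons. The ranking follows nuclear charge in reverse — greater Z gives a smaller radius. V⁵⁺ (Z=23), Ti⁴⁺ (Z=22), Sc³⁺ (Z=21), K⁺ (Z=19), Cl⁻ (Z=17), P³⁻ (Z=15).
So the order is V⁵⁺ < Ti⁴⁺ < Sc³⁺ < K⁺ < Cl⁻ < P³⁻; the 4th-smallest ion is K⁺.

K⁺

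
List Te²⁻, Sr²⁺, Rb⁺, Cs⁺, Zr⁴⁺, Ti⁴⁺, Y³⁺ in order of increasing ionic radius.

Ti⁴⁺ < Zr⁴⁺ < Y³⁺ < Sr²⁺ < Rb⁺ < Cs⁺ < Te²⁻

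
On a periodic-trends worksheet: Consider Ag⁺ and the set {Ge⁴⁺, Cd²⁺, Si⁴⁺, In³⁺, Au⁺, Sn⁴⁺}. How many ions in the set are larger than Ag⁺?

First list Z and electron count for each: Si⁴⁺ has 10 e⁻ (Z=14), Ge⁴⁺ has 28 e⁻ (Z=32), Sn⁴⁺ has 46 e⁻ (Z=50), In³⁺ has 46 e⁻ (Z=49), Cd²⁺ has 46 e⁻ (Z=48), Ag⁺ has 46 e⁻ (Z=47), Au⁺ has 78 e⁻ (Z=79). Si⁴⁺ < Ge⁴⁺ (same group, 1 shell fewer); Ge⁴⁺ < Sn⁴⁺ (same group, period 4 vs 5); Sn⁴⁺ < In³⁺ (both 46 e⁻, Z=50>49); In³⁺ < Cd²⁺ (both 46 e⁻, Z=49>48); Cd²⁺ < Ag⁺ (both 46 e⁻, Z=48>47); Ag⁺ < Au⁺ (same group, period 5 vs 6).
Ordering all of them (including Ag⁺) by radius gives Si⁴⁺ < Ge⁴⁺ < Sn⁴⁺ < In³⁺ < Cd²⁺ < Ag⁺ < Au⁺. So 1 is larger.

1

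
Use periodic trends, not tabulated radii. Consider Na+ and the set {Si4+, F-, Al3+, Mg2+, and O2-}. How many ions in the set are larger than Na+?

2

Each ion has 10 electrons. The ranking follows nuclear charge in reverse — greater Z gives a smaller radius. Si4+ (Z=14), Al3+ (Z=13), Mg2+ (Z=12), Na+ (Z=11), F- (Z=9), O2- (Z=8).
Ordering all of them (including Na+) by radius gives Si4+ < Al3+ < Mg2+ < Na+ < F- < O2-. That's 2.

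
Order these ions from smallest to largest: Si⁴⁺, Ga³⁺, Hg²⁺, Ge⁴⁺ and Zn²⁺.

Si⁴⁺ < Ge⁴⁺ < Ga³⁺ < Zn²⁺ < Hg²⁺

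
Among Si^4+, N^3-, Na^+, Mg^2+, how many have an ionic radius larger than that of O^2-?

Isoelectronic series (10 e⁻ each). Size is set by nuclear charge: more protons means a smaller ion. Si^4+ (Z=14), Mg^2+ (Z=12), Na^+ (Z=11), O^2- (Z=8), N^3- (Z=7).
Ordering all of them (including O^2-) by radius gives Si^4+ < Mg^2+ < Na^+ < O^2- < N^3-. So 1 is larger.

1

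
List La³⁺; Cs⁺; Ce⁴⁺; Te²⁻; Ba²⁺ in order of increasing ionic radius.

Ce⁴⁺ < La³⁺ < Ba²⁺ < Cs⁺ < Te²⁻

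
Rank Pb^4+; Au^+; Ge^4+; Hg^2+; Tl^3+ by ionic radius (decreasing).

First list Z and electron count for each: Ge^4+ (Z=32, 28 e⁻), Pb^4+ (Z=82, 78 e⁻), Tl^3+ (Z=81, 78 e⁻), Hg^2+ (Z=80, 78 e⁻), Au^+ (Z=79, 78 e⁻). Ge^4+ < Pb^4+ (same group, 2 shells fewer); Pb^4+ < Tl^3+ (isoelectronic, higher Z=82 is smaller); Tl^3+ < Hg^2+ (both 78 e⁻, Z=81>80); Hg^2+ < Au^+ (both 78 e⁻, Z=80>79).

Au^+ > Hg^2+ > Tl^3+ > Pb^4+ > Ge^4+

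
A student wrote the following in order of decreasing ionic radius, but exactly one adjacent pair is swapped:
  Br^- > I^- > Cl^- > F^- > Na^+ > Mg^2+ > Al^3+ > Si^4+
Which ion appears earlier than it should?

Br^-

The pair Br^-, I^- is the wrong way round — Br^- and I^- are in one column with the same charge; the lighter period-4 ion has one fewer shell and is smaller. All other adjacent pairs agree with periodic trends, so Br^- is the misplaced ion.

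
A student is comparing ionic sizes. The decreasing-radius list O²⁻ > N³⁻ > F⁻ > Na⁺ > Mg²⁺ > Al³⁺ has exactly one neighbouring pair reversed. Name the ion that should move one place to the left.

N³⁻

Compare adjacent ions: both have 10 electrons but Z(O)=8 > Z(N)=7, so O²⁻ should be the smaller of the two — yet in this decreasing list O²⁻ sits before N³⁻. Nothing else is reversed, so N³⁻ should move one place to the left.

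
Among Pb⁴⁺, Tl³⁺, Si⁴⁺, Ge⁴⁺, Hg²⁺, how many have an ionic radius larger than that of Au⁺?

0

Work out protons and electrons: Si⁴⁺: 10 e⁻, Z=14, Ge⁴⁺: 28 e⁻, Z=32, Pb⁴⁺: 78 e⁻, Z=82, Tl³⁺: 78 e⁻, Z=81, Hg²⁺: 78 e⁻, Z=80, Au⁺: 78 e⁻, Z=79. Si⁴⁺ < Ge⁴⁺ (same group, 1 shell fewer); Ge⁴⁺ < Pb⁴⁺ (same group, 2 shells fewer); Pb⁴⁺ < Tl³⁺ (isoelectronic, higher Z=82 is smaller); Tl³⁺ < Hg²⁺ (isoelectronic, higher Z=81 is smaller); Hg²⁺ < Au⁺ (both 78 e⁻, Z=80>79).
Overall: Si⁴⁺ < Ge⁴⁺ < Pb⁴⁺ < Tl³⁺ < Hg²⁺ < Au⁺. Au⁺ has 5 below it and 0 above. Count: 0.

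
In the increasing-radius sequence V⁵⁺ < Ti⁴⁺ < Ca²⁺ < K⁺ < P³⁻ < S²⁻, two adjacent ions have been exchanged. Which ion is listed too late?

S²⁻

Scanning neighbour by neighbour, only P³⁻/S²⁻ violates a trend: they are isoelectronic (18 e⁻) and S has more protons than P (16 vs 15), making S²⁻ smaller. That makes S²⁻ the one sitting a position late relative to where it belongs.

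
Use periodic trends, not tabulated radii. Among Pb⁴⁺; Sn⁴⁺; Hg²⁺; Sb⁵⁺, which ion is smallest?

Tabulating Z and e⁻: Sb⁵⁺ has 46 e⁻ (Z=51), Sn⁴⁺ has 46 e⁻ (Z=50), Pb⁴⁺ has 78 e⁻ (Z=82), Hg²⁺ has 78 e⁻ (Z=80). Sb⁵⁺ < Sn⁴⁺ (both 46 e⁻, Z=51>50); Sn⁴⁺ < Pb⁴⁺ (same group, 1 shell fewer); Pb⁴⁺ < Hg²⁺ (both 78 e⁻, Z=82>80).

Sb⁵⁺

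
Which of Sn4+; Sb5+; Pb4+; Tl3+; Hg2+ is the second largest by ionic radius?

Tl3+

Work out protons and electrons: Sb5+: 46 e⁻, Z=51, Sn4+: 46 e⁻, Z=50, Pb4+: 78 e⁻, Z=82, Tl3+: 78 e⁻, Z=81, Hg2+: 78 e⁻, Z=80. Sb5+ < Sn4+ (both 46 e⁻, Z=51>50); Sn4+ < Pb4+ (same group, 1 shell fewer); Pb4+ < Tl3+ (isoelectronic, higher Z=82 is smaller); Tl3+ < Hg2+ (both 78 e⁻, Z=81>80).
Ordering: Sb5+ < Sn4+ < Pb4+ < Tl3+ < Hg2+. The second largest is Tl3+.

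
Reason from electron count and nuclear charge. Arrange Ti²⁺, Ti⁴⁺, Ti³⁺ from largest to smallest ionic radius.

These are all Ti ions. Removing more electrons (higher positive charge) pulls the remaining electrons in closer, so Ti⁴⁺ is smallest and Ti²⁺ is largest.

Ti²⁺ > Ti³⁺ > Ti⁴⁺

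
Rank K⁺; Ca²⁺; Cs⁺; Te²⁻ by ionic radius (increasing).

Ca²⁺ has 18 e⁻ (Z=20), K⁺ has 18 e⁻ (Z=19), Cs⁺ has 54 e⁻ (Z=55), Te²⁻ has 54 e⁻ (Z=52). Ca²⁺ < K⁺ (both 18 e⁻, Z=20>19); K⁺ < Cs⁺ (same group, 2 shells fewer); Cs⁺ < Te²⁻ (both 54 e⁻, Z=55>52).

Ca²⁺ < K⁺ < Cs⁺ < Te²⁻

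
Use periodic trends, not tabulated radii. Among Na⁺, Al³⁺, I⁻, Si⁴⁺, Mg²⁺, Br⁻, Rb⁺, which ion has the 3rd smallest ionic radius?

Mg²⁺

Work out protons and electrons: Si⁴⁺ has 10 e⁻ (Z=14), Al³⁺ has 10 e⁻ (Z=13), Mg²⁺ has 10 e⁻ (Z=12), Na⁺ has 10 e⁻ (Z=11), Rb⁺ has 36 e⁻ (Z=37), Br⁻ has 36 e⁻ (Z=35), I⁻ has 54 e⁻ (Z=53). Si⁴⁺ < Al³⁺ (isoelectronic, higher Z=14 is smaller); Al³⁺ < Mg²⁺ (isoelectronic, higher Z=13 is smaller); Mg²⁺ < Na⁺ (isoelectronic, higher Z=12 is smaller); Na⁺ < Rb⁺ (same group, period 3 vs 5); Rb⁺ < Br⁻ (isoelectronic, higher Z=37 is smaller); Br⁻ < I⁻ (same group, period 4 vs 5).
That gives Si⁴⁺ < Al³⁺ < Mg²⁺ < Na⁺ < Rb⁺ < Br⁻ < I⁻. From the smallest end, number 3 is Mg²⁺.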